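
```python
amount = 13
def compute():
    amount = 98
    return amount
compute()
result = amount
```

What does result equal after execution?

Step 1: amount = 13 globally.
Step 2: compute() creates a LOCAL amount = 98 (no global keyword!).
Step 3: The global amount is unchanged. result = 13

The answer is 13.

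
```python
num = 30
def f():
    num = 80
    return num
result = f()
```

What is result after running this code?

Step 1: Global num = 30.
Step 2: f() creates local num = 80, shadowing the global.
Step 3: Returns local num = 80. result = 80

The answer is 80.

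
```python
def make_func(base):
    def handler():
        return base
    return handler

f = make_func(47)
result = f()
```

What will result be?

Step 1: make_func(47) creates closure capturing base = 47.
Step 2: f() returns the captured base = 47.
Step 3: result = 47

The answer is 47.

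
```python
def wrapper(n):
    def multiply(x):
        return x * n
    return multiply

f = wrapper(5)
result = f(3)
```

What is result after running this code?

Step 1: wrapper(5) returns multiply closure with n = 5.
Step 2: f(3) computes 3 * 5 = 15.
Step 3: result = 15

The answer is 15.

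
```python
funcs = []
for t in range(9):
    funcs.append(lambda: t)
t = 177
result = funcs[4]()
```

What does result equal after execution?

Step 1: Lambdas capture the variable t by reference, not by value.
Step 2: After the loop, t is reassigned to 177.
Step 3: funcs[4]() looks up the current t = 177. result = 177

The answer is 177.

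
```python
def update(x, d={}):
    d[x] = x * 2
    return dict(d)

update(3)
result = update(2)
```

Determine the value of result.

Step 1: Mutable default dict is shared across calls.
Step 2: First call adds 3: 6. Second call adds 2: 4.
Step 3: result = {3: 6, 2: 4}

The answer is {3: 6, 2: 4}.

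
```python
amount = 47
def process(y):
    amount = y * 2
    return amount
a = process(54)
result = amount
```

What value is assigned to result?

Step 1: Global amount = 47.
Step 2: process(54) creates local amount = 54 * 2 = 108.
Step 3: Global amount unchanged because no global keyword. result = 47

The answer is 47.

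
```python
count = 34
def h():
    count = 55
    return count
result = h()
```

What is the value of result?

Step 1: Global count = 34.
Step 2: h() creates local count = 55, shadowing the global.
Step 3: Returns local count = 55. result = 55

The answer is 55.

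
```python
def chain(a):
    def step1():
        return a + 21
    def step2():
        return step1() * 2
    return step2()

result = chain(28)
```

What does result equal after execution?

Step 1: chain(28) captures a = 28.
Step 2: step2() calls step1() which returns 28 + 21 = 49.
Step 3: step2() returns 49 * 2 = 98

The answer is 98.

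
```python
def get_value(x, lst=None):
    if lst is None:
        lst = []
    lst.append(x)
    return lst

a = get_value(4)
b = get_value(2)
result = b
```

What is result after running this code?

Step 1: None default with guard creates a NEW list each call.
Step 2: a = [4] (fresh list). b = [2] (another fresh list).
Step 3: result = [2] (this is the fix for mutable default)

The answer is [2].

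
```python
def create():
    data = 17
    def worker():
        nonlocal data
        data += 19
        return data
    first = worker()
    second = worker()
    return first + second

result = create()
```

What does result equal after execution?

Step 1: data starts at 17.
Step 2: First call: data = 17 + 19 = 36, returns 36.
Step 3: Second call: data = 36 + 19 = 55, returns 55.
Step 4: result = 36 + 55 = 91

The answer is 91.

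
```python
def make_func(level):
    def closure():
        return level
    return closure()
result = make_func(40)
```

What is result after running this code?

Step 1: make_func(40) binds parameter level = 40.
Step 2: closure() looks up level in enclosing scope and finds the parameter level = 40.
Step 3: result = 40

The answer is 40.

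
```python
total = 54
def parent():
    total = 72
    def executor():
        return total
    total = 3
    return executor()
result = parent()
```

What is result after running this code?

Step 1: parent() sets total = 72, then later total = 3.
Step 2: executor() is called after total is reassigned to 3. Closures capture variables by reference, not by value.
Step 3: result = 3

The answer is 3.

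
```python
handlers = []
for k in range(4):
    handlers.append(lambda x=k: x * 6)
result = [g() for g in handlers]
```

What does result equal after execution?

Step 1: Default arg x=k captures k at each iteration.
Step 2: handlers[k] has x defaulting to k, returns k * 6.
Step 3: result = [0, 6, 12, 18]

The answer is [0, 6, 12, 18].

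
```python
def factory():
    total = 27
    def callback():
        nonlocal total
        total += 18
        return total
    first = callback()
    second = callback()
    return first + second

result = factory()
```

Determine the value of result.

Step 1: total starts at 27.
Step 2: First call: total = 27 + 18 = 45, returns 45.
Step 3: Second call: total = 45 + 18 = 63, returns 63.
Step 4: result = 45 + 63 = 108

The answer is 108.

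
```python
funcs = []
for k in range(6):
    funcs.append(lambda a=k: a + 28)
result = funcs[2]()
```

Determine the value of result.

Step 1: Default argument a=k captures k's value at definition time.
Step 2: funcs[2] was defined when k = 2, so a defaults to 2.
Step 3: result = 2 + 28 = 30 (default arg fixes the late binding issue)

The answer is 30.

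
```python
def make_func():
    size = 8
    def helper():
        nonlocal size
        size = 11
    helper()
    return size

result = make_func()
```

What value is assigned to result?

Step 1: make_func() sets size = 8.
Step 2: helper() uses nonlocal to reassign size = 11.
Step 3: result = 11

The answer is 11.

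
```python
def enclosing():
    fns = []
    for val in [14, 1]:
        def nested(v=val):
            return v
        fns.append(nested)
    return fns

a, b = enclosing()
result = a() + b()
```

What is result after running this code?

Step 1: Default argument v=val captures val at each iteration.
Step 2: a() returns 14 (captured at first iteration), b() returns 1 (captured at second).
Step 3: result = 14 + 1 = 15

The answer is 15.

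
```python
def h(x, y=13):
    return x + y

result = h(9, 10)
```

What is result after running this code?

Step 1: h(9, 10) overrides default y with 10.
Step 2: Returns 9 + 10 = 19.
Step 3: result = 19

The answer is 19.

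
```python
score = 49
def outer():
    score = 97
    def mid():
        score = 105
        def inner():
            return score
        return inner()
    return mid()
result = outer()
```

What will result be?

Step 1: Three levels of shadowing: global 49, outer 97, mid 105.
Step 2: inner() finds score = 105 in enclosing mid() scope.
Step 3: result = 105

The answer is 105.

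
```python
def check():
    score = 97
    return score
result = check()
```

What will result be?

Step 1: check() defines score = 97 in its local scope.
Step 2: return score finds the local variable score = 97.
Step 3: result = 97

The answer is 97.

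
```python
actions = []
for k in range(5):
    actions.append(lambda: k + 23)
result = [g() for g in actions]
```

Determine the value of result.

Step 1: All lambdas capture k by reference. After the loop, k = 4.
Step 2: Each call returns 4 + 23 = 27.
Step 3: result = [27, 27, 27, 27, 27]

The answer is [27, 27, 27, 27, 27].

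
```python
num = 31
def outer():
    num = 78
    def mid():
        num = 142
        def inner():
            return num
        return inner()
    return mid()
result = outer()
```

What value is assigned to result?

Step 1: Three levels of shadowing: global 31, outer 78, mid 142.
Step 2: inner() finds num = 142 in enclosing mid() scope.
Step 3: result = 142

The answer is 142.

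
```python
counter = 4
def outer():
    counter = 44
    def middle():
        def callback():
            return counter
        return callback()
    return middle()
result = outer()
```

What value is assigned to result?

Step 1: outer() defines counter = 44. middle() and callback() have no local counter.
Step 2: callback() checks local (none), enclosing middle() (none), enclosing outer() and finds counter = 44.
Step 3: result = 44

The answer is 44.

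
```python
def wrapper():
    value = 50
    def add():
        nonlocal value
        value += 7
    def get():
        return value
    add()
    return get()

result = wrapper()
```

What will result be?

Step 1: value = 50. add() modifies it via nonlocal, get() reads it.
Step 2: add() makes value = 50 + 7 = 57.
Step 3: get() returns 57. result = 57

The answer is 57.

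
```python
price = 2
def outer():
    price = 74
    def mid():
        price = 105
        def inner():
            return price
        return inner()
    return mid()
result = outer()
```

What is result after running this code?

Step 1: Three levels of shadowing: global 2, outer 74, mid 105.
Step 2: inner() finds price = 105 in enclosing mid() scope.
Step 3: result = 105

The answer is 105.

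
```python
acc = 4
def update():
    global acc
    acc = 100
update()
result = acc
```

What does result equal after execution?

Step 1: acc = 4 globally.
Step 2: update() declares global acc and sets it to 100.
Step 3: After update(), global acc = 100. result = 100

The answer is 100.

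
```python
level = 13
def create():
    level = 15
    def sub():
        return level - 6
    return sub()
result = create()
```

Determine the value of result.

Step 1: create() shadows global level with level = 15.
Step 2: sub() finds level = 15 in enclosing scope, computes 15 - 6 = 9.
Step 3: result = 9

The answer is 9.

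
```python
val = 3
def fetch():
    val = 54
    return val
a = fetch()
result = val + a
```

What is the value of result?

Step 1: Global val = 3. fetch() returns local val = 54.
Step 2: a = 54. Global val still = 3.
Step 3: result = 3 + 54 = 57

The answer is 57.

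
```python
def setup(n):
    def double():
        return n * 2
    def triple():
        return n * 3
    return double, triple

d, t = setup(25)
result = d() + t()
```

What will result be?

Step 1: Both closures capture the same n = 25.
Step 2: d() = 25 * 2 = 50, t() = 25 * 3 = 75.
Step 3: result = 50 + 75 = 125

The answer is 125.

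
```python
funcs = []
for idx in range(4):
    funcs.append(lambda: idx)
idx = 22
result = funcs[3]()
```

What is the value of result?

Step 1: Lambdas capture the variable idx by reference, not by value.
Step 2: After the loop, idx is reassigned to 22.
Step 3: funcs[3]() looks up the current idx = 22. result = 22

The answer is 22.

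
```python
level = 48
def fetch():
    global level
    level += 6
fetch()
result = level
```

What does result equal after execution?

Step 1: level = 48 globally.
Step 2: fetch() modifies global level: level += 6 = 54.
Step 3: result = 54

The answer is 54.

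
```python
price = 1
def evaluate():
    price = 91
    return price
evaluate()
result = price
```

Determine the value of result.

Step 1: price = 1 globally.
Step 2: evaluate() creates a LOCAL price = 91 (no global keyword!).
Step 3: The global price is unchanged. result = 1

The answer is 1.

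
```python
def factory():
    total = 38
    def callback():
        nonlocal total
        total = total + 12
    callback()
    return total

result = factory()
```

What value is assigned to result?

Step 1: factory() sets total = 38.
Step 2: callback() uses nonlocal to modify total in factory's scope: total = 38 + 12 = 50.
Step 3: factory() returns the modified total = 50

The answer is 50.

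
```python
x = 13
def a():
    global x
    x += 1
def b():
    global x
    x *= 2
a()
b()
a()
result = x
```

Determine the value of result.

Step 1: x = 13.
Step 2: a(): x = 13 + 1 = 14.
Step 3: b(): x = 14 * 2 = 28.
Step 4: a(): x = 28 + 1 = 29

The answer is 29.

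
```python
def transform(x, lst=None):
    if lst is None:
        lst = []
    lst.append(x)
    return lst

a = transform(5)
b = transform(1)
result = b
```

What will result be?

Step 1: None default with guard creates a NEW list each call.
Step 2: a = [5] (fresh list). b = [1] (another fresh list).
Step 3: result = [1] (this is the fix for mutable default)

The answer is [1].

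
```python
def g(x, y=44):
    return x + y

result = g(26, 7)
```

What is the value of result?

Step 1: g(26, 7) overrides default y with 7.
Step 2: Returns 26 + 7 = 33.
Step 3: result = 33

The answer is 33.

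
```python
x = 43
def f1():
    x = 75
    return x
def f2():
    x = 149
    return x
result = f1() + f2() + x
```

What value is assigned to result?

Step 1: Each function shadows global x with its own local.
Step 2: f1() returns 75, f2() returns 149.
Step 3: Global x = 43 is unchanged. result = 75 + 149 + 43 = 267

The answer is 267.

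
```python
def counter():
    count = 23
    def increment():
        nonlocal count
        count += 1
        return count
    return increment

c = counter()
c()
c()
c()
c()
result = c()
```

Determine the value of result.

Step 1: counter() creates closure with count = 23.
Step 2: Each c() call increments count via nonlocal. After 5 calls: 23 + 5 = 28.
Step 3: result = 28

The answer is 28.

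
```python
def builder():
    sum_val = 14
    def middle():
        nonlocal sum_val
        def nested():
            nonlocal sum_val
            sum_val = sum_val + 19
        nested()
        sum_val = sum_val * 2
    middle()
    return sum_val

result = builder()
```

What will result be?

Step 1: sum_val = 14.
Step 2: nested() adds 19: sum_val = 14 + 19 = 33.
Step 3: middle() doubles: sum_val = 33 * 2 = 66.
Step 4: result = 66

The answer is 66.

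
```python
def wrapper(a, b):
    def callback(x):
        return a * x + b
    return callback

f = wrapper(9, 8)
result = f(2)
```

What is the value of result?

Step 1: wrapper(9, 8) captures a = 9, b = 8.
Step 2: f(2) computes 9 * 2 + 8 = 26.
Step 3: result = 26

The answer is 26.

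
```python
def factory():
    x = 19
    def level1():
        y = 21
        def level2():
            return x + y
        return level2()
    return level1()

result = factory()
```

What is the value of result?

Step 1: x = 19 in factory. y = 21 in level1.
Step 2: level2() reads x = 19 and y = 21 from enclosing scopes.
Step 3: result = 19 + 21 = 40

The answer is 40.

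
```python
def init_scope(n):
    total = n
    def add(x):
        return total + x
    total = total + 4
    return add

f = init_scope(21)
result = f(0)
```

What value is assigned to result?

Step 1: init_scope(21) sets total = 21, then total = 21 + 4 = 25.
Step 2: Closures capture by reference, so add sees total = 25.
Step 3: f(0) returns 25 + 0 = 25

The answer is 25.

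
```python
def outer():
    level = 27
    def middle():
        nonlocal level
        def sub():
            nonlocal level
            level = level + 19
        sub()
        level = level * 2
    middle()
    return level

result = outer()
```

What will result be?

Step 1: level = 27.
Step 2: sub() adds 19: level = 27 + 19 = 46.
Step 3: middle() doubles: level = 46 * 2 = 92.
Step 4: result = 92

The answer is 92.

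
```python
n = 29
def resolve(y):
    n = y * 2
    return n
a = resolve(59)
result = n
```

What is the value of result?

Step 1: Global n = 29.
Step 2: resolve(59) creates local n = 59 * 2 = 118.
Step 3: Global n unchanged because no global keyword. result = 29

The answer is 29.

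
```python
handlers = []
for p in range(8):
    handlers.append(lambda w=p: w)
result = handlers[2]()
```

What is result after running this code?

Step 1: Default argument w=p captures p's value at each iteration.
Step 2: handlers[2] captured w = 2 when p was 2.
Step 3: result = 2

The answer is 2.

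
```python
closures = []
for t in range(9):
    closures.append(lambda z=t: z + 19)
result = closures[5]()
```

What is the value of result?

Step 1: Default argument z=t captures t's value at definition time.
Step 2: closures[5] was defined when t = 5, so z defaults to 5.
Step 3: result = 5 + 19 = 24 (default arg fixes the late binding issue)

The answer is 24.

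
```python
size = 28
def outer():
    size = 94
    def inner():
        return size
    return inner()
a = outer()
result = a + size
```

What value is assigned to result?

Step 1: outer() has local size = 94. inner() reads from enclosing.
Step 2: outer() returns 94. Global size = 28 unchanged.
Step 3: result = 94 + 28 = 122

The answer is 122.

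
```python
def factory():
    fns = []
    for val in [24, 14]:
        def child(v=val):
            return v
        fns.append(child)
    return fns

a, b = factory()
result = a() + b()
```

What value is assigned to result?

Step 1: Default argument v=val captures val at each iteration.
Step 2: a() returns 24 (captured at first iteration), b() returns 14 (captured at second).
Step 3: result = 24 + 14 = 38

The answer is 38.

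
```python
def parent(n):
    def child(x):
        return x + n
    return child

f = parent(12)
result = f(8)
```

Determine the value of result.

Step 1: parent(12) creates a closure that captures n = 12.
Step 2: f(8) calls the closure with x = 8, returning 8 + 12 = 20.
Step 3: result = 20

The answer is 20.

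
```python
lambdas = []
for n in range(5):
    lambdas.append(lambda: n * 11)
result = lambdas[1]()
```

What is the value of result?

Step 1: All lambdas reference the same variable n (late binding).
Step 2: After the loop, n = 4. Every lambda returns n * 11.
Step 3: lambdas[1]() = 4 * 11 = 44

The answer is 44.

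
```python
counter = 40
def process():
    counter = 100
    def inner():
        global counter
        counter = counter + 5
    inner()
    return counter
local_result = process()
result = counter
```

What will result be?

Step 1: Global counter = 40. process() creates local counter = 100.
Step 2: inner() declares global counter and adds 5: global counter = 40 + 5 = 45.
Step 3: process() returns its local counter = 100 (unaffected by inner).
Step 4: result = global counter = 45

The answer is 45.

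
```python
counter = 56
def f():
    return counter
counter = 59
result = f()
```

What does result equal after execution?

Step 1: counter is first set to 56, then reassigned to 59.
Step 2: f() is called after the reassignment, so it looks up the current global counter = 59.
Step 3: result = 59

The answer is 59.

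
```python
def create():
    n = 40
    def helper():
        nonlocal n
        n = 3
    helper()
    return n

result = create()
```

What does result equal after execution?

Step 1: create() sets n = 40.
Step 2: helper() uses nonlocal to reassign n = 3.
Step 3: result = 3

The answer is 3.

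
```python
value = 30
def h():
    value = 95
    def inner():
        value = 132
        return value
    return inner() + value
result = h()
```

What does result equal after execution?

Step 1: h() has local value = 95. inner() has local value = 132.
Step 2: inner() returns its local value = 132.
Step 3: h() returns 132 + its own value (95) = 227

The answer is 227.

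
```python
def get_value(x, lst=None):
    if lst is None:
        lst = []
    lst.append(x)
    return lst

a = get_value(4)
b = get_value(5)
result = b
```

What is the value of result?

Step 1: None default with guard creates a NEW list each call.
Step 2: a = [4] (fresh list). b = [5] (another fresh list).
Step 3: result = [5] (this is the fix for mutable default)

The answer is [5].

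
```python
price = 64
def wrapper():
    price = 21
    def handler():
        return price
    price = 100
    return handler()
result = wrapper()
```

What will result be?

Step 1: wrapper() sets price = 21, then later price = 100.
Step 2: handler() is called after price is reassigned to 100. Closures capture variables by reference, not by value.
Step 3: result = 100

The answer is 100.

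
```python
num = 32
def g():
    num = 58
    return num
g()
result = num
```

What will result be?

Step 1: Global num = 32.
Step 2: g() creates local num = 58 (shadow, not modification).
Step 3: After g() returns, global num is unchanged. result = 32

The answer is 32.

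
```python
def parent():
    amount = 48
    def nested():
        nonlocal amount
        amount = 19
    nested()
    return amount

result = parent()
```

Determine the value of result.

Step 1: parent() sets amount = 48.
Step 2: nested() uses nonlocal to reassign amount = 19.
Step 3: result = 19

The answer is 19.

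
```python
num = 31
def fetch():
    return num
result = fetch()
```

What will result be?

Step 1: num = 31 is defined in the global scope.
Step 2: fetch() looks up num. No local num exists, so Python checks the global scope via LEGB rule and finds num = 31.
Step 3: result = 31

The answer is 31.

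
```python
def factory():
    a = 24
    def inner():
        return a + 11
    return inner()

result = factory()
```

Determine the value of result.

Step 1: factory() defines a = 24.
Step 2: inner() reads a = 24 from enclosing scope, returns 24 + 11 = 35.
Step 3: result = 35

The answer is 35.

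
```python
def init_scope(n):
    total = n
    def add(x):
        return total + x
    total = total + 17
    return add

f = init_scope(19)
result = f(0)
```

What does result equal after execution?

Step 1: init_scope(19) sets total = 19, then total = 19 + 17 = 36.
Step 2: Closures capture by reference, so add sees total = 36.
Step 3: f(0) returns 36 + 0 = 36

The answer is 36.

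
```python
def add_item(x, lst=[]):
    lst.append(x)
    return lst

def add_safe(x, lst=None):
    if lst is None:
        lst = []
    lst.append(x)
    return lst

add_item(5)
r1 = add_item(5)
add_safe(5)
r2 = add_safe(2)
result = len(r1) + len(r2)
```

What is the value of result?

Step 1: add_item shares mutable default: after 2 calls, lst = [5, 5], len = 2.
Step 2: add_safe creates fresh list each time: r2 = [2], len = 1.
Step 3: result = 2 + 1 = 3

The answer is 3.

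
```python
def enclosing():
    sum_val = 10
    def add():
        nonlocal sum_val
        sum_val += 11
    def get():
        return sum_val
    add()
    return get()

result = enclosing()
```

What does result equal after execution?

Step 1: sum_val = 10. add() modifies it via nonlocal, get() reads it.
Step 2: add() makes sum_val = 10 + 11 = 21.
Step 3: get() returns 21. result = 21

The answer is 21.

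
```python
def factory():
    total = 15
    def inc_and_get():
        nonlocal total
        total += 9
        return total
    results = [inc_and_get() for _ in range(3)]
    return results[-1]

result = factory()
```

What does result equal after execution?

Step 1: total = 15.
Step 2: Three calls to inc_and_get(), each adding 9.
Step 3: Last value = 15 + 9 * 3 = 42

The answer is 42.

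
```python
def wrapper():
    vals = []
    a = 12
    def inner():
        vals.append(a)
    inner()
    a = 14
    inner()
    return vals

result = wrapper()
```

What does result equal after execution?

Step 1: a = 12. inner() appends current a to vals.
Step 2: First inner(): appends 12. Then a = 14.
Step 3: Second inner(): appends 14 (closure sees updated a). result = [12, 14]

The answer is [12, 14].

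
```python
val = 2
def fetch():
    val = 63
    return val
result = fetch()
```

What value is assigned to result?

Step 1: Global val = 2.
Step 2: fetch() creates local val = 63, shadowing the global.
Step 3: Returns local val = 63. result = 63

The answer is 63.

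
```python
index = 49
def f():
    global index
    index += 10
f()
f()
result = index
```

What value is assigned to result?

Step 1: index = 49.
Step 2: First f(): index = 49 + 10 = 59.
Step 3: Second f(): index = 59 + 10 = 69. result = 69

The answer is 69.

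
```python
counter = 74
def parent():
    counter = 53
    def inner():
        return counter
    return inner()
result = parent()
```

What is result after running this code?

Step 1: counter = 74 globally, but parent() defines counter = 53 locally.
Step 2: inner() looks up counter. Not in local scope, so checks enclosing scope (parent) and finds counter = 53.
Step 3: result = 53

The answer is 53.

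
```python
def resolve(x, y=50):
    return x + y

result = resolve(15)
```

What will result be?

Step 1: resolve(15) uses default y = 50.
Step 2: Returns 15 + 50 = 65.
Step 3: result = 65

The answer is 65.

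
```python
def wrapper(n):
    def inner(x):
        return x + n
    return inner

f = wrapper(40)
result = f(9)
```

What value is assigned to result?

Step 1: wrapper(40) creates a closure that captures n = 40.
Step 2: f(9) calls the closure with x = 9, returning 9 + 40 = 49.
Step 3: result = 49

The answer is 49.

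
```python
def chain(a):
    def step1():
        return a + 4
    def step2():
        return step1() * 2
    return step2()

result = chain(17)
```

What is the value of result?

Step 1: chain(17) captures a = 17.
Step 2: step2() calls step1() which returns 17 + 4 = 21.
Step 3: step2() returns 21 * 2 = 42

The answer is 42.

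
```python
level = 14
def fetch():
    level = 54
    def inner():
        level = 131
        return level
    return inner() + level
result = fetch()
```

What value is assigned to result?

Step 1: fetch() has local level = 54. inner() has local level = 131.
Step 2: inner() returns its local level = 131.
Step 3: fetch() returns 131 + its own level (54) = 185

The answer is 185.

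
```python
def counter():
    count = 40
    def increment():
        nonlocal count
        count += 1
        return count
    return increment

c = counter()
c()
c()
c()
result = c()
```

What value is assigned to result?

Step 1: counter() creates closure with count = 40.
Step 2: Each c() call increments count via nonlocal. After 4 calls: 40 + 4 = 44.
Step 3: result = 44

The answer is 44.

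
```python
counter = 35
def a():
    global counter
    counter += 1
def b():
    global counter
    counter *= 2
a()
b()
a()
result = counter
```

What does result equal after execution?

Step 1: counter = 35.
Step 2: a(): counter = 35 + 1 = 36.
Step 3: b(): counter = 36 * 2 = 72.
Step 4: a(): counter = 72 + 1 = 73

The answer is 73.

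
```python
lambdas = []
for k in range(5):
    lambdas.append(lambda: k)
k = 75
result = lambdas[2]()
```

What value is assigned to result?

Step 1: Lambdas capture the variable k by reference, not by value.
Step 2: After the loop, k is reassigned to 75.
Step 3: lambdas[2]() looks up the current k = 75. result = 75

The answer is 75.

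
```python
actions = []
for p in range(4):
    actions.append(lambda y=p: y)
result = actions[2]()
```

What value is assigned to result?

Step 1: Default argument y=p captures p's value at each iteration.
Step 2: actions[2] captured y = 2 when p was 2.
Step 3: result = 2

The answer is 2.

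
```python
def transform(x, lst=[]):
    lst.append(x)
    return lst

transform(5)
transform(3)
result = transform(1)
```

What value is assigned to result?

Step 1: Mutable default argument gotcha! The list [] is created once.
Step 2: Each call appends to the SAME list: [5], [5, 3], [5, 3, 1].
Step 3: result = [5, 3, 1]

The answer is [5, 3, 1].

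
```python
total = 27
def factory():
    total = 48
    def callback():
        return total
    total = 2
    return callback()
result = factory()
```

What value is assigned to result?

Step 1: factory() sets total = 48, then later total = 2.
Step 2: callback() is called after total is reassigned to 2. Closures capture variables by reference, not by value.
Step 3: result = 2

The answer is 2.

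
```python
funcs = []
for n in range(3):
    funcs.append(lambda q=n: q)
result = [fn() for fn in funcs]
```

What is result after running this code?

Step 1: Default arg q=n captures n at each iteration.
Step 2: Each lambda has its own default: 0, 1, ..., 2.
Step 3: result = [0, 1, 2]

The answer is [0, 1, 2].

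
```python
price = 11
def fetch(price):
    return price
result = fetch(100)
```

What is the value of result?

Step 1: Global price = 11.
Step 2: fetch(100) takes parameter price = 100, which shadows the global.
Step 3: result = 100

The answer is 100.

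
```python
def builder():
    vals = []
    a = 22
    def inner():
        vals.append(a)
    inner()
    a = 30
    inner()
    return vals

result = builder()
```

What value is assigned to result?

Step 1: a = 22. inner() appends current a to vals.
Step 2: First inner(): appends 22. Then a = 30.
Step 3: Second inner(): appends 30 (closure sees updated a). result = [22, 30]

The answer is [22, 30].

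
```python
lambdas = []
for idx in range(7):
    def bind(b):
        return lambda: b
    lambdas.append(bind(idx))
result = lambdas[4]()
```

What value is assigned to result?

Step 1: bind(idx) creates a new scope capturing b = idx at call time.
Step 2: lambdas[4] = bind(4), so its lambda captures b = 4.
Step 3: result = 4 (closure factory fixes late binding)

The answer is 4.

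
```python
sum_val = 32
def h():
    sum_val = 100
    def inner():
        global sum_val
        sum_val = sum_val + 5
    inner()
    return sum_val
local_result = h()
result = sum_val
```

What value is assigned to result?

Step 1: Global sum_val = 32. h() creates local sum_val = 100.
Step 2: inner() declares global sum_val and adds 5: global sum_val = 32 + 5 = 37.
Step 3: h() returns its local sum_val = 100 (unaffected by inner).
Step 4: result = global sum_val = 37

The answer is 37.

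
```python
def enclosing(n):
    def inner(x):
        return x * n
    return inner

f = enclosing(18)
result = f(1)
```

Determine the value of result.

Step 1: enclosing(18) creates a closure capturing n = 18.
Step 2: f(1) computes 1 * 18 = 18.
Step 3: result = 18

The answer is 18.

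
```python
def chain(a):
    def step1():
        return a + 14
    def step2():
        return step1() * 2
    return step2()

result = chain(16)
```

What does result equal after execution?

Step 1: chain(16) captures a = 16.
Step 2: step2() calls step1() which returns 16 + 14 = 30.
Step 3: step2() returns 30 * 2 = 60

The answer is 60.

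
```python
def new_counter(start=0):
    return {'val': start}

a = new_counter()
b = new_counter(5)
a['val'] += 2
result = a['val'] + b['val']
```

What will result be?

Step 1: new_counter() returns a new dict each call (immutable default 0).
Step 2: a = {'val': 0}, b = {'val': 5}.
Step 3: a['val'] += 2 = 2. result = 2 + 5 = 7

The answer is 7.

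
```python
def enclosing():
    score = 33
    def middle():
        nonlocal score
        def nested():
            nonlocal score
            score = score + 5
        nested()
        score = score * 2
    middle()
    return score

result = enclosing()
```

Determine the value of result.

Step 1: score = 33.
Step 2: nested() adds 5: score = 33 + 5 = 38.
Step 3: middle() doubles: score = 38 * 2 = 76.
Step 4: result = 76

The answer is 76.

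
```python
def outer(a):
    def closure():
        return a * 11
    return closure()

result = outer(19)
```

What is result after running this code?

Step 1: outer(19) binds parameter a = 19.
Step 2: closure() accesses a = 19 from enclosing scope.
Step 3: result = 19 * 11 = 209

The answer is 209.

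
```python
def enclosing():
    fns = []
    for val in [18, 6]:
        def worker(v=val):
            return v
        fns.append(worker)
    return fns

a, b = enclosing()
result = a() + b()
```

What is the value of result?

Step 1: Default argument v=val captures val at each iteration.
Step 2: a() returns 18 (captured at first iteration), b() returns 6 (captured at second).
Step 3: result = 18 + 6 = 24

The answer is 24.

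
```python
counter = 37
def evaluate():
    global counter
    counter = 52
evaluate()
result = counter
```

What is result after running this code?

Step 1: counter = 37 globally.
Step 2: evaluate() declares global counter and sets it to 52.
Step 3: After evaluate(), global counter = 52. result = 52

The answer is 52.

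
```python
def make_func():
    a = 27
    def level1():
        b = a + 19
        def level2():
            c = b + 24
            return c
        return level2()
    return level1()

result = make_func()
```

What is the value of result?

Step 1: a = 27. b = a + 19 = 46.
Step 2: c = b + 24 = 46 + 24 = 70.
Step 3: result = 70

The answer is 70.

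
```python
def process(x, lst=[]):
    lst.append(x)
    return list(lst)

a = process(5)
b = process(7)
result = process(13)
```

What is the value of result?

Step 1: Default list is shared. list() creates copies for return values.
Step 2: Internal list grows: [5] -> [5, 7] -> [5, 7, 13].
Step 3: result = [5, 7, 13]

The answer is [5, 7, 13].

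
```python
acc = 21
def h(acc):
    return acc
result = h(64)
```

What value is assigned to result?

Step 1: Global acc = 21.
Step 2: h(64) takes parameter acc = 64, which shadows the global.
Step 3: result = 64

The answer is 64.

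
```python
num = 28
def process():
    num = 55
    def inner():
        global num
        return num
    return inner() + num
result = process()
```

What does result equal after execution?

Step 1: Global num = 28. process() shadows with local num = 55.
Step 2: inner() uses global keyword, so inner() returns global num = 28.
Step 3: process() returns 28 + 55 = 83

The answer is 83.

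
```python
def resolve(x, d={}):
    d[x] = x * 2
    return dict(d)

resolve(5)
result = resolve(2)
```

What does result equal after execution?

Step 1: Mutable default dict is shared across calls.
Step 2: First call adds 5: 10. Second call adds 2: 4.
Step 3: result = {5: 10, 2: 4}

The answer is {5: 10, 2: 4}.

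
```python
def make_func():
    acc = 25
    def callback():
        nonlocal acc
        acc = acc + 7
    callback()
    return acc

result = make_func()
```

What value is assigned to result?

Step 1: make_func() sets acc = 25.
Step 2: callback() uses nonlocal to modify acc in make_func's scope: acc = 25 + 7 = 32.
Step 3: make_func() returns the modified acc = 32

The answer is 32.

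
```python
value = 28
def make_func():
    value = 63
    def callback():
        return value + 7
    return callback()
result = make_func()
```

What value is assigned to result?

Step 1: make_func() shadows global value with value = 63.
Step 2: callback() finds value = 63 in enclosing scope, computes 63 + 7 = 70.
Step 3: result = 70

The answer is 70.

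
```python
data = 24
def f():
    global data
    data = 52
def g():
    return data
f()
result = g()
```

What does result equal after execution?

Step 1: data = 24.
Step 2: f() sets global data = 52.
Step 3: g() reads global data = 52. result = 52

The answer is 52.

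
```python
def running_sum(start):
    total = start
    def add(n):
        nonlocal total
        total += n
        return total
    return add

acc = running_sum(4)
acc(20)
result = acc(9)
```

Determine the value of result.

Step 1: running_sum(4) creates closure with total = 4.
Step 2: First acc(20): total = 4 + 20 = 24.
Step 3: Second acc(9): total = 24 + 9 = 33. result = 33

The answer is 33.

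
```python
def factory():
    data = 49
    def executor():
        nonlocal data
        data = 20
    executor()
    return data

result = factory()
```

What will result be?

Step 1: factory() sets data = 49.
Step 2: executor() uses nonlocal to reassign data = 20.
Step 3: result = 20

The answer is 20.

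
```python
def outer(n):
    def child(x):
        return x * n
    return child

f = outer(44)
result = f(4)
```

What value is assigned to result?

Step 1: outer(44) creates a closure capturing n = 44.
Step 2: f(4) computes 4 * 44 = 176.
Step 3: result = 176

The answer is 176.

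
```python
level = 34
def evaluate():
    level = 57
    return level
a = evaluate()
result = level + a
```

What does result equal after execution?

Step 1: Global level = 34. evaluate() returns local level = 57.
Step 2: a = 57. Global level still = 34.
Step 3: result = 34 + 57 = 91

The answer is 91.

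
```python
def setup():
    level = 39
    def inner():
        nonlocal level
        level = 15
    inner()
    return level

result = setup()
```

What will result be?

Step 1: setup() sets level = 39.
Step 2: inner() uses nonlocal to reassign level = 15.
Step 3: result = 15

The answer is 15.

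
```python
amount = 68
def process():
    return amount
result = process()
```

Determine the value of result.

Step 1: amount = 68 is defined in the global scope.
Step 2: process() looks up amount. No local amount exists, so Python checks the global scope via LEGB rule and finds amount = 68.
Step 3: result = 68

The answer is 68.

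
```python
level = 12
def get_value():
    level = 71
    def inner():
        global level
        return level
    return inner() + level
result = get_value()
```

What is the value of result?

Step 1: Global level = 12. get_value() shadows with local level = 71.
Step 2: inner() uses global keyword, so inner() returns global level = 12.
Step 3: get_value() returns 12 + 71 = 83

The answer is 83.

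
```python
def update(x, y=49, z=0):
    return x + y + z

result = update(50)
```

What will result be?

Step 1: update(50) uses defaults y = 49, z = 0.
Step 2: Returns 50 + 49 + 0 = 99.
Step 3: result = 99

The answer is 99.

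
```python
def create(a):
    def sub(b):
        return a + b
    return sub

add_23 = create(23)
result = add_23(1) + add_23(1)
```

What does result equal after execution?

Step 1: add_23 captures a = 23.
Step 2: add_23(1) = 23 + 1 = 24, called twice.
Step 3: result = 24 + 24 = 48

The answer is 48.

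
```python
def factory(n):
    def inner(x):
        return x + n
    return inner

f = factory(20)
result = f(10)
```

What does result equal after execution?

Step 1: factory(20) creates a closure that captures n = 20.
Step 2: f(10) calls the closure with x = 10, returning 10 + 20 = 30.
Step 3: result = 30

The answer is 30.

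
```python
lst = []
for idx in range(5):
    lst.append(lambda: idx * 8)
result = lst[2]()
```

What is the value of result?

Step 1: All lambdas reference the same variable idx (late binding).
Step 2: After the loop, idx = 4. Every lambda returns idx * 8.
Step 3: lst[2]() = 4 * 8 = 32

The answer is 32.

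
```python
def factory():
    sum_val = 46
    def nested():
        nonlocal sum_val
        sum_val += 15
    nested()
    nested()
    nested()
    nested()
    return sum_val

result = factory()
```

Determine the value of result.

Step 1: sum_val starts at 46.
Step 2: nested() is called 4 times, each adding 15.
Step 3: sum_val = 46 + 15 * 4 = 106

The answer is 106.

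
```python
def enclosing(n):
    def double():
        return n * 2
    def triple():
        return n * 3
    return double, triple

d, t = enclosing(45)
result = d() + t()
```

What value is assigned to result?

Step 1: Both closures capture the same n = 45.
Step 2: d() = 45 * 2 = 90, t() = 45 * 3 = 135.
Step 3: result = 90 + 135 = 225

The answer is 225.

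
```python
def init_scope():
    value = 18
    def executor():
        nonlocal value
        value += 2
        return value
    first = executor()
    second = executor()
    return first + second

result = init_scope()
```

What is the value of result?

Step 1: value starts at 18.
Step 2: First call: value = 18 + 2 = 20, returns 20.
Step 3: Second call: value = 20 + 2 = 22, returns 22.
Step 4: result = 20 + 22 = 42

The answer is 42.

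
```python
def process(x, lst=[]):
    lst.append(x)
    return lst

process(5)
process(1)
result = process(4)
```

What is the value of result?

Step 1: Mutable default argument gotcha! The list [] is created once.
Step 2: Each call appends to the SAME list: [5], [5, 1], [5, 1, 4].
Step 3: result = [5, 1, 4]

The answer is [5, 1, 4].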